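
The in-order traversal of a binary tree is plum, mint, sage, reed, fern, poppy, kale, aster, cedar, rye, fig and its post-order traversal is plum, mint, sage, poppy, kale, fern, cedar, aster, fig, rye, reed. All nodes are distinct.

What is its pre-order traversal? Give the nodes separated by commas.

reed, sage, mint, plum, rye, aster, fern, kale, poppy, cedar, fig

The last element of post-order is the root; it splits in-order into left and right subtrees.
Root reed: left subtree has 3 nodes {plum, mint, sage}, right has 7 {fern, poppy, kale, aster, cedar, rye, fig}.
  Root sage: left subtree has 2 nodes {plum, mint}, right has 0 { }.
    Root mint: left subtree has 1 node {plum}, right has 0 { }.
  Root rye: left subtree has 5 nodes {fern, poppy, kale, aster, cedar}, right has 1 {fig}.
    Root aster: left subtree has 3 nodes {fern, poppy, kale}, right has 1 {cedar}.
      Root fern: left subtree has 0 nodes { }, right has 2 {poppy, kale}.
        Root kale: left subtree has 1 node {poppy}, right has 0 { }.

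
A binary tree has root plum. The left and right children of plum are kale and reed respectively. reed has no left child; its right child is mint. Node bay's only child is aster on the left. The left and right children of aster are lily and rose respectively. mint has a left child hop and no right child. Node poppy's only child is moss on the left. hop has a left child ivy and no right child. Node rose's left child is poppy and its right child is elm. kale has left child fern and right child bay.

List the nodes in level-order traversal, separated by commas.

plum, kale, reed, fern, bay, mint, aster, hop, lily, rose, ivy, poppy, elm, moss

Level-order visits nodes level by level from the root, left to right within each level.
Level 0: plum
Level 1: kale, reed
Level 2: fern, bay, mint
Level 3: aster, hop
Level 4: lily, rose, ivy
Level 5: poppy, elm
Level 6: moss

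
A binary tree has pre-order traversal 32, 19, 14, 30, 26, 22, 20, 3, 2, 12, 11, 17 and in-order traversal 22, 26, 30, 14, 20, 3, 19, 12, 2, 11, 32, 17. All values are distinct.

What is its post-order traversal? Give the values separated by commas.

22, 26, 30, 3, 20, 14, 12, 11, 2, 19, 17, 32

The first element of pre-order is the root; it splits in-order into left and right subtrees.
Root 32: left subtree has 10 nodes {22, 26, 30, 14, 20, 3, 19, 12, 2, 11}, right has 1 {17}.
  Root 19: left subtree has 6 nodes {22, 26, 30, 14, 20, 3}, right has 3 {12, 2, 11}.
    Root 14: left subtree has 3 nodes {22, 26, 30}, right has 2 {20, 3}.
      Root 30: left subtree has 2 nodes {22, 26}, right has 0 { }.
        Root 26: left subtree has 1 node {22}, right has 0 { }.
      Root 20: left subtree has 0 nodes { }, right has 1 {3}.
    Root 2: left subtree has 1 node {12}, right has 1 {11}.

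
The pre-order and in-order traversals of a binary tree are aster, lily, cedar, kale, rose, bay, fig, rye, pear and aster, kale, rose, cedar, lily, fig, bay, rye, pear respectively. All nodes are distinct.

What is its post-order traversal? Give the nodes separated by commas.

The first element of pre-order is the root; it splits in-order into left and right subtrees.
Root aster: left subtree has 0 nodes { }, right has 8 {kale, rose, cedar, lily, fig, bay, rye, pear}.
  Root lily: left subtree has 3 nodes {kale, rose, cedar}, right has 4 {fig, bay, rye, pear}.
    Root cedar: left subtree has 2 nodes {kale, rose}, right has 0 { }.
      Root kale: left subtree has 0 nodes { }, right has 1 {rose}.
    Root bay: left subtree has 1 node {fig}, right has 2 {rye, pear}.
      Root rye: left subtree has 0 nodes { }, right has 1 {pear}.

rose, kale, cedar, fig, pear, rye, bay, lily, aster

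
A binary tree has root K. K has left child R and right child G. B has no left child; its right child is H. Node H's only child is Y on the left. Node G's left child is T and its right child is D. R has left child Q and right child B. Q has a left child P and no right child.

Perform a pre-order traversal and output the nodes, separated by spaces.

K R Q P B H Y G T D

Pre-order visits the node, then its left subtree, then its right subtree.
Visit K.
At K: go left to R.
  Visit R.
  At R: go left to Q.
    Visit Q.
    At Q: go left to P.
      P is a leaf — visit P.
    At Q: no right child.
  At R: go right to B.
    Visit B.
    At B: no left child.
    At B: go right to H.
      Visit H.
      At H: go left to Y.
        Y is a leaf — visit Y.
      At H: no right child.
At K: go right to G.
  Visit G.
  At G: go left to T.
    T is a leaf — visit T.
  At G: go right to D.
    D is a leaf — visit D.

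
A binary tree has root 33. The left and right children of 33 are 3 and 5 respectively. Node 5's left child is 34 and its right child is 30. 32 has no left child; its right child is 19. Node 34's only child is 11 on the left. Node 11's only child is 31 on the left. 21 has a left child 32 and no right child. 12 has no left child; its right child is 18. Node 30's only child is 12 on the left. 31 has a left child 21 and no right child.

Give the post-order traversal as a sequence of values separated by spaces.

3 19 32 21 31 11 34 18 12 30 5 33

Post-order visits the left subtree, then the right subtree, then the node.
At 33: go left to 3.
  3 is a leaf — visit 3.
At 33: go right to 5.
  At 5: go left to 34.
    At 34: go left to 11.
      At 11: go left to 31.
        At 31: go left to 21.
          At 21: go left to 32.
            At 32: no left child.
            At 32: go right to 19.
              19 is a leaf — visit 19.
            Visit 32.
          At 21: no right child.
          Visit 21.
        At 31: no right child.
        Visit 31.
      At 11: no right child.
      Visit 11.
    At 34: no right child.
    Visit 34.
  At 5: go right to 30.
    At 30: go left to 12.
      At 12: no left child.
      At 12: go right to 18.
        18 is a leaf — visit 18.
      Visit 12.
    At 30: no right child.
    Visit 30.
  Visit 5.
Visit 33.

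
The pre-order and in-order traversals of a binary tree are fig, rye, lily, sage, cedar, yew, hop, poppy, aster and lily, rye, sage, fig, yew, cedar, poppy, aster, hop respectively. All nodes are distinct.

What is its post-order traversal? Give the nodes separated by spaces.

The first element of pre-order is the root; it splits in-order into left and right subtrees.
Root fig: left subtree has 3 nodes {lily, rye, sage}, right has 5 {yew, cedar, poppy, aster, hop}.
  Root rye: left subtree has 1 node {lily}, right has 1 {sage}.
  Root cedar: left subtree has 1 node {yew}, right has 3 {poppy, aster, hop}.
    Root hop: left subtree has 2 nodes {poppy, aster}, right has 0 { }.
      Root poppy: left subtree has 0 nodes { }, right has 1 {aster}.

lily sage rye yew aster poppy hop cedar fig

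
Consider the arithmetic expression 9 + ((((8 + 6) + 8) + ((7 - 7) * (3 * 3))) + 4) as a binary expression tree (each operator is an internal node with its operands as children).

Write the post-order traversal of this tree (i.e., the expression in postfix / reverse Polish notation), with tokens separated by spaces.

Post-order on an expression tree gives postfix notation: for each operator, emit left operand, right operand, then the operator.

9 8 6 + 8 + 7 7 - 3 3 * * + 4 + +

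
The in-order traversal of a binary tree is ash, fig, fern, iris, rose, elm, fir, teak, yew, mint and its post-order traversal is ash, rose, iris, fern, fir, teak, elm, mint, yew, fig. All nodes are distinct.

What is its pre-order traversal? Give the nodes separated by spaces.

fig ash yew elm fern iris rose teak fir mint

The last element of post-order is the root; it splits in-order into left and right subtrees.
Root fig: left subtree has 1 node {ash}, right has 8 {fern, iris, rose, elm, fir, teak, yew, mint}.
  Root yew: left subtree has 6 nodes {fern, iris, rose, elm, fir, teak}, right has 1 {mint}.
    Root elm: left subtree has 3 nodes {fern, iris, rose}, right has 2 {fir, teak}.
      Root fern: left subtree has 0 nodes { }, right has 2 {iris, rose}.
        Root iris: left subtree has 0 nodes { }, right has 1 {rose}.
      Root teak: left subtree has 1 node {fir}, right has 0 { }.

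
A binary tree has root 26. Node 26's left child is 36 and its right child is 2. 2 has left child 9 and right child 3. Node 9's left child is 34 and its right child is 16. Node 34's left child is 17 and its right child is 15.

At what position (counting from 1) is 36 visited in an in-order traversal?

In-order visits the left subtree, then the node, then the right subtree.
At 26: go left to 36.
  36 is a leaf — visit 36.
Visit 26.
At 26: go right to 2.
  At 2: go left to 9.
    At 9: go left to 34.
      At 34: go left to 17.
        17 is a leaf — visit 17.
      Visit 34.
      At 34: go right to 15.
        15 is a leaf — visit 15.
    Visit 9.
    At 9: go right to 16.
      16 is a leaf — visit 16.
  Visit 2.
  At 2: go right to 3.
    3 is a leaf — visit 3.
Full in-order sequence: 36, 26, 17, 34, 15, 9, 16, 2, 3.

1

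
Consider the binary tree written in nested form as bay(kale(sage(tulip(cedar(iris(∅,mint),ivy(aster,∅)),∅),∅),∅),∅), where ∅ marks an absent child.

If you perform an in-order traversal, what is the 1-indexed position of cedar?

3

In-order visits the left subtree, then the node, then the right subtree.
At bay: go left to kale.
  At kale: go left to sage.
    At sage: go left to tulip.
      At tulip: go left to cedar.
        At cedar: go left to iris.
          At iris: no left child.
          Visit iris.
          At iris: go right to mint.
            mint is a leaf — visit mint.
        Visit cedar.
        At cedar: go right to ivy.
          At ivy: go left to aster.
            aster is a leaf — visit aster.
          Visit ivy.
          At ivy: no right child.
      Visit tulip.
      At tulip: no right child.
    Visit sage.
    At sage: no right child.
  Visit kale.
  At kale: no right child.
Visit bay.
At bay: no right child.
Full in-order sequence: iris, mint, cedar, aster, ivy, tulip, sage, kale, bay.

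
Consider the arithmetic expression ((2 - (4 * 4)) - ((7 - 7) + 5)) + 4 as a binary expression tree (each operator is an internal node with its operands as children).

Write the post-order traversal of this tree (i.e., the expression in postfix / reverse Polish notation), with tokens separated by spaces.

2 4 4 * - 7 7 - 5 + - 4 +

Post-order on an expression tree gives postfix notation: for each operator, emit left operand, right operand, then the operator.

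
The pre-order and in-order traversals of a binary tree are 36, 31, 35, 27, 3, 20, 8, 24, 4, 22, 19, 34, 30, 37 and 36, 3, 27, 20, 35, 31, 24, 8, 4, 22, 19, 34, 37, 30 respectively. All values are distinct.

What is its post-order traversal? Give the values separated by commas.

The first element of pre-order is the root; it splits in-order into left and right subtrees.
Root 36: left subtree has 0 nodes { }, right has 13 {3, 27, 20, 35, 31, 24, 8, 4, 22, 19, 34, 37, 30}.
  Root 31: left subtree has 4 nodes {3, 27, 20, 35}, right has 8 {24, 8, 4, 22, 19, 34, 37, 30}.
    Root 35: left subtree has 3 nodes {3, 27, 20}, right has 0 { }.
      Root 27: left subtree has 1 node {3}, right has 1 {20}.
    Root 8: left subtree has 1 node {24}, right has 6 {4, 22, 19, 34, 37, 30}.
      Root 4: left subtree has 0 nodes { }, right has 5 {22, 19, 34, 37, 30}.
        Root 22: left subtree has 0 nodes { }, right has 4 {19, 34, 37, 30}.
          Root 19: left subtree has 0 nodes { }, right has 3 {34, 37, 30}.
            Root 34: left subtree has 0 nodes { }, right has 2 {37, 30}.
              Root 30: left subtree has 1 node {37}, right has 0 { }.

3, 20, 27, 35, 24, 37, 30, 34, 19, 22, 4, 8, 31, 36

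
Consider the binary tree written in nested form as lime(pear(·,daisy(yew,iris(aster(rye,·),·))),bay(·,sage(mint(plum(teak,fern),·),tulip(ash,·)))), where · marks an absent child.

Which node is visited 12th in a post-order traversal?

Post-order visits the left subtree, then the right subtree, then the node.
At lime: go left to pear.
  At pear: no left child.
  At pear: go right to daisy.
    At daisy: go left to yew.
      yew is a leaf — visit yew.
    At daisy: go right to iris.
      At iris: go left to aster.
        At aster: go left to rye.
          rye is a leaf — visit rye.
        At aster: no right child.
        Visit aster.
      At iris: no right child.
      Visit iris.
    Visit daisy.
  Visit pear.
At lime: go right to bay.
  At bay: no left child.
  At bay: go right to sage.
    At sage: go left to mint.
      At mint: go left to plum.
        At plum: go left to teak.
          teak is a leaf — visit teak.
        At plum: go right to fern.
          fern is a leaf — visit fern.
        Visit plum.
      At mint: no right child.
      Visit mint.
    At sage: go right to tulip.
      At tulip: go left to ash.
        ash is a leaf — visit ash.
      At tulip: no right child.
      Visit tulip.
    Visit sage.
  Visit bay.
Visit lime.
Full post-order sequence: yew, rye, aster, iris, daisy, pear, teak, fern, plum, mint, ash, tulip, sage, bay, lime.

tulip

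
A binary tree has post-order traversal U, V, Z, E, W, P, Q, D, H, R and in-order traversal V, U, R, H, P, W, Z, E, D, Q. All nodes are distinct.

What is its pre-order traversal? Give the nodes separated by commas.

R, V, U, H, D, P, W, E, Z, Q

The last element of post-order is the root; it splits in-order into left and right subtrees.
Root R: left subtree has 2 nodes {V, U}, right has 7 {H, P, W, Z, E, D, Q}.
  Root V: left subtree has 0 nodes { }, right has 1 {U}.
  Root H: left subtree has 0 nodes { }, right has 6 {P, W, Z, E, D, Q}.
    Root D: left subtree has 4 nodes {P, W, Z, E}, right has 1 {Q}.
      Root P: left subtree has 0 nodes { }, right has 3 {W, Z, E}.
        Root W: left subtree has 0 nodes { }, right has 2 {Z, E}.
          Root E: left subtree has 1 node {Z}, right has 0 { }.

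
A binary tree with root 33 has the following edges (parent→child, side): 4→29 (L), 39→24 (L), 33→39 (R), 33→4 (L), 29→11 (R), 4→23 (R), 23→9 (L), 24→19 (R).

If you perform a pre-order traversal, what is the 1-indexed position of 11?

Pre-order visits the node, then its left subtree, then its right subtree.
Visit 33.
At 33: go left to 4.
  Visit 4.
  At 4: go left to 29.
    Visit 29.
    At 29: no left child.
    At 29: go right to 11.
      11 is a leaf — visit 11.
  At 4: go right to 23.
    Visit 23.
    At 23: go left to 9.
      9 is a leaf — visit 9.
    At 23: no right child.
At 33: go right to 39.
  Visit 39.
  At 39: go left to 24.
    Visit 24.
    At 24: no left child.
    At 24: go right to 19.
      19 is a leaf — visit 19.
  At 39: no right child.
Full pre-order sequence: 33, 4, 29, 11, 23, 9, 39, 24, 19.

4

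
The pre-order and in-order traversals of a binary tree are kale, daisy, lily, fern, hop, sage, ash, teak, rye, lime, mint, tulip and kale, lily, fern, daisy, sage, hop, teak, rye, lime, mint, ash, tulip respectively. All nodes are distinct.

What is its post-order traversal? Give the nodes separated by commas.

fern, lily, sage, mint, lime, rye, teak, tulip, ash, hop, daisy, kale

The first element of pre-order is the root; it splits in-order into left and right subtrees.
Root kale: left subtree has 0 nodes { }, right has 11 {lily, fern, daisy, sage, hop, teak, rye, lime, mint, ash, tulip}.
  Root daisy: left subtree has 2 nodes {lily, fern}, right has 8 {sage, hop, teak, rye, lime, mint, ash, tulip}.
    Root lily: left subtree has 0 nodes { }, right has 1 {fern}.
    Root hop: left subtree has 1 node {sage}, right has 6 {teak, rye, lime, mint, ash, tulip}.
      Root ash: left subtree has 4 nodes {teak, rye, lime, mint}, right has 1 {tulip}.
        Root teak: left subtree has 0 nodes { }, right has 3 {rye, lime, mint}.
          Root rye: left subtree has 0 nodes { }, right has 2 {lime, mint}.
            Root lime: left subtree has 0 nodes { }, right has 1 {mint}.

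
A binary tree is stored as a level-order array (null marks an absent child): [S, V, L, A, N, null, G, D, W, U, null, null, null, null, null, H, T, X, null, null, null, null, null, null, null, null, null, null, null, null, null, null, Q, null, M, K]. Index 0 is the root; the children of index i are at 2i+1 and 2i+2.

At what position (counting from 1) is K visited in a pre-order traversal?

Pre-order visits the node, then its left subtree, then its right subtree.
Visit S.
At S: go left to V.
  Visit V.
  At V: go left to A.
    Visit A.
    At A: go left to D.
      Visit D.
      At D: go left to H.
        Visit H.
        At H: no left child.
        At H: go right to Q.
          Q is a leaf — visit Q.
      At D: go right to T.
        Visit T.
        At T: no left child.
        At T: go right to M.
          M is a leaf — visit M.
    At A: go right to W.
      Visit W.
      At W: go left to X.
        Visit X.
        At X: go left to K.
          K is a leaf — visit K.
        At X: no right child.
      At W: no right child.
  At V: go right to N.
    Visit N.
    At N: go left to U.
      U is a leaf — visit U.
    At N: no right child.
At S: go right to L.
  Visit L.
  At L: no left child.
  At L: go right to G.
    G is a leaf — visit G.
Full pre-order sequence: S, V, A, D, H, Q, T, M, W, X, K, N, U, L, G.

11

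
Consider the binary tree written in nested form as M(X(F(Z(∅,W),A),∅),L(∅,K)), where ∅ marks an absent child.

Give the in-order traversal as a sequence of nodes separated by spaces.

In-order visits the left subtree, then the node, then the right subtree.
At M: go left to X.
  At X: go left to F.
    At F: go left to Z.
      At Z: no left child.
      Visit Z.
      At Z: go right to W.
        W is a leaf — visit W.
    Visit F.
    At F: go right to A.
      A is a leaf — visit A.
  Visit X.
  At X: no right child.
Visit M.
At M: go right to L.
  At L: no left child.
  Visit L.
  At L: go right to K.
    K is a leaf — visit K.

Z W F A X M L K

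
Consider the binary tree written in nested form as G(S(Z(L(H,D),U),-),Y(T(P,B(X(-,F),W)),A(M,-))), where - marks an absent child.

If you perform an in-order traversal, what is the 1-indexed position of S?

6

In-order visits the left subtree, then the node, then the right subtree.
At G: go left to S.
  At S: go left to Z.
    At Z: go left to L.
      At L: go left to H.
        H is a leaf — visit H.
      Visit L.
      At L: go right to D.
        D is a leaf — visit D.
    Visit Z.
    At Z: go right to U.
      U is a leaf — visit U.
  Visit S.
  At S: no right child.
Visit G.
At G: go right to Y.
  At Y: go left to T.
    At T: go left to P.
      P is a leaf — visit P.
    Visit T.
    At T: go right to B.
      At B: go left to X.
        At X: no left child.
        Visit X.
        At X: go right to F.
          F is a leaf — visit F.
      Visit B.
      At B: go right to W.
        W is a leaf — visit W.
  Visit Y.
  At Y: go right to A.
    At A: go left to M.
      M is a leaf — visit M.
    Visit A.
    At A: no right child.
Full in-order sequence: H, L, D, Z, U, S, G, P, T, X, F, B, W, Y, M, A.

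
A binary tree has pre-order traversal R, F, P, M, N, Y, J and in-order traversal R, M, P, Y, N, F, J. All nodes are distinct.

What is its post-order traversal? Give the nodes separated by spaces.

The first element of pre-order is the root; it splits in-order into left and right subtrees.
Root R: left subtree has 0 nodes { }, right has 6 {M, P, Y, N, F, J}.
  Root F: left subtree has 4 nodes {M, P, Y, N}, right has 1 {J}.
    Root P: left subtree has 1 node {M}, right has 2 {Y, N}.
      Root N: left subtree has 1 node {Y}, right has 0 { }.

M Y N P J F R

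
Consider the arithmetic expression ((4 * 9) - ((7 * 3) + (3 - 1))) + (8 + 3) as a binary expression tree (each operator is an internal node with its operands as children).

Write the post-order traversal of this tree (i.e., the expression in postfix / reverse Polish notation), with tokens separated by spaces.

4 9 * 7 3 * 3 1 - + - 8 3 + +

Post-order on an expression tree gives postfix notation: for each operator, emit left operand, right operand, then the operator.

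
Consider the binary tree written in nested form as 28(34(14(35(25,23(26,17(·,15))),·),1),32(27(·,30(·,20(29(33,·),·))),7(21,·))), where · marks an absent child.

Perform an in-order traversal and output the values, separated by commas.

In-order visits the left subtree, then the node, then the right subtree.
At 28: go left to 34.
  At 34: go left to 14.
    At 14: go left to 35.
      At 35: go left to 25.
        25 is a leaf — visit 25.
      Visit 35.
      At 35: go right to 23.
        At 23: go left to 26.
          26 is a leaf — visit 26.
        Visit 23.
        At 23: go right to 17.
          At 17: no left child.
          Visit 17.
          At 17: go right to 15.
            15 is a leaf — visit 15.
    Visit 14.
    At 14: no right child.
  Visit 34.
  At 34: go right to 1.
    1 is a leaf — visit 1.
Visit 28.
At 28: go right to 32.
  At 32: go left to 27.
    At 27: no left child.
    Visit 27.
    At 27: go right to 30.
      At 30: no left child.
      Visit 30.
      At 30: go right to 20.
        At 20: go left to 29.
          At 29: go left to 33.
            33 is a leaf — visit 33.
          Visit 29.
          At 29: no right child.
        Visit 20.
        At 20: no right child.
  Visit 32.
  At 32: go right to 7.
    At 7: go left to 21.
      21 is a leaf — visit 21.
    Visit 7.
    At 7: no right child.

25, 35, 26, 23, 17, 15, 14, 34, 1, 28, 27, 30, 33, 29, 20, 32, 21, 7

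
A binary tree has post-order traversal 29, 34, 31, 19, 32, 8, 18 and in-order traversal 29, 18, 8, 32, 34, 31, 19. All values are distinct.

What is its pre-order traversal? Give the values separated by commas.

The last element of post-order is the root; it splits in-order into left and right subtrees.
Root 18: left subtree has 1 node {29}, right has 5 {8, 32, 34, 31, 19}.
  Root 8: left subtree has 0 nodes { }, right has 4 {32, 34, 31, 19}.
    Root 32: left subtree has 0 nodes { }, right has 3 {34, 31, 19}.
      Root 19: left subtree has 2 nodes {34, 31}, right has 0 { }.
        Root 31: left subtree has 1 node {34}, right has 0 { }.

18, 29, 8, 32, 19, 31, 34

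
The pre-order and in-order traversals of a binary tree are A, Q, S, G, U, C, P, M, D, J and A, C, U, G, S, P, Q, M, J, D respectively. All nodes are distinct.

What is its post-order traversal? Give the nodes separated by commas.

C, U, G, P, S, J, D, M, Q, A

The first element of pre-order is the root; it splits in-order into left and right subtrees.
Root A: left subtree has 0 nodes { }, right has 9 {C, U, G, S, P, Q, M, J, D}.
  Root Q: left subtree has 5 nodes {C, U, G, S, P}, right has 3 {M, J, D}.
    Root S: left subtree has 3 nodes {C, U, G}, right has 1 {P}.
      Root G: left subtree has 2 nodes {C, U}, right has 0 { }.
        Root U: left subtree has 1 node {C}, right has 0 { }.
    Root M: left subtree has 0 nodes { }, right has 2 {J, D}.
      Root D: left subtree has 1 node {J}, right has 0 { }.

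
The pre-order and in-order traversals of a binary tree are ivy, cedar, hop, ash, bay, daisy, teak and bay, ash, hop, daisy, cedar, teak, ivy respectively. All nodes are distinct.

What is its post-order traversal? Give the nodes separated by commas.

bay, ash, daisy, hop, teak, cedar, ivy

The first element of pre-order is the root; it splits in-order into left and right subtrees.
Root ivy: left subtree has 6 nodes {bay, ash, hop, daisy, cedar, teak}, right has 0 { }.
  Root cedar: left subtree has 4 nodes {bay, ash, hop, daisy}, right has 1 {teak}.
    Root hop: left subtree has 2 nodes {bay, ash}, right has 1 {daisy}.
      Root ash: left subtree has 1 node {bay}, right has 0 { }.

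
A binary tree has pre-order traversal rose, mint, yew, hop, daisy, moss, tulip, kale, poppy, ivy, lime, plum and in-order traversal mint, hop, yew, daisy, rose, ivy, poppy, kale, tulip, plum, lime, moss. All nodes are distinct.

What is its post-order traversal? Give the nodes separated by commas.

hop, daisy, yew, mint, ivy, poppy, kale, plum, lime, tulip, moss, rose

The first element of pre-order is the root; it splits in-order into left and right subtrees.
Root rose: left subtree has 4 nodes {mint, hop, yew, daisy}, right has 7 {ivy, poppy, kale, tulip, plum, lime, moss}.
  Root mint: left subtree has 0 nodes { }, right has 3 {hop, yew, daisy}.
    Root yew: left subtree has 1 node {hop}, right has 1 {daisy}.
  Root moss: left subtree has 6 nodes {ivy, poppy, kale, tulip, plum, lime}, right has 0 { }.
    Root tulip: left subtree has 3 nodes {ivy, poppy, kale}, right has 2 {plum, lime}.
      Root kale: left subtree has 2 nodes {ivy, poppy}, right has 0 { }.
        Root poppy: left subtree has 1 node {ivy}, right has 0 { }.
      Root lime: left subtree has 1 node {plum}, right has 0 { }.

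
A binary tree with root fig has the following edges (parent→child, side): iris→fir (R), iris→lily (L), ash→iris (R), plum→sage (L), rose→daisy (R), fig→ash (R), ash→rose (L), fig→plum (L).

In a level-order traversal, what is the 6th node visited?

Level-order visits nodes level by level from the root, left to right within each level.
Level 0: fig
Level 1: plum, ash
Level 2: sage, rose, iris
Level 3: daisy, lily, fir
Full level-order sequence: fig, plum, ash, sage, rose, iris, daisy, lily, fir.

iris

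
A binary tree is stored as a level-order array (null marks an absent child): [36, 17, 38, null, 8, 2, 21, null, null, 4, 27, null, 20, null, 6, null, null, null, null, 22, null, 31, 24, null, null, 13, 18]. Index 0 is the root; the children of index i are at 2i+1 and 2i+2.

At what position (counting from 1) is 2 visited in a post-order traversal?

Post-order visits the left subtree, then the right subtree, then the node.
At 36: go left to 17.
  At 17: no left child.
  At 17: go right to 8.
    At 8: go left to 4.
      At 4: go left to 22.
        22 is a leaf — visit 22.
      At 4: no right child.
      Visit 4.
    At 8: go right to 27.
      At 27: go left to 31.
        31 is a leaf — visit 31.
      At 27: go right to 24.
        24 is a leaf — visit 24.
      Visit 27.
    Visit 8.
  Visit 17.
At 36: go right to 38.
  At 38: go left to 2.
    At 2: no left child.
    At 2: go right to 20.
      At 20: go left to 13.
        13 is a leaf — visit 13.
      At 20: go right to 18.
        18 is a leaf — visit 18.
      Visit 20.
    Visit 2.
  At 38: go right to 21.
    At 21: no left child.
    At 21: go right to 6.
      6 is a leaf — visit 6.
    Visit 21.
  Visit 38.
Visit 36.
Full post-order sequence: 22, 4, 31, 24, 27, 8, 17, 13, 18, 20, 2, 6, 21, 38, 36.

11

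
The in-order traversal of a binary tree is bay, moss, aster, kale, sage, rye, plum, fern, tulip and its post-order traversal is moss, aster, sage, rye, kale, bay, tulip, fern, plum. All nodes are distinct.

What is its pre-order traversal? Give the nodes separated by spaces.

The last element of post-order is the root; it splits in-order into left and right subtrees.
Root plum: left subtree has 6 nodes {bay, moss, aster, kale, sage, rye}, right has 2 {fern, tulip}.
  Root bay: left subtree has 0 nodes { }, right has 5 {moss, aster, kale, sage, rye}.
    Root kale: left subtree has 2 nodes {moss, aster}, right has 2 {sage, rye}.
      Root aster: left subtree has 1 node {moss}, right has 0 { }.
      Root rye: left subtree has 1 node {sage}, right has 0 { }.
  Root fern: left subtree has 0 nodes { }, right has 1 {tulip}.

plum bay kale aster moss rye sage fern tulip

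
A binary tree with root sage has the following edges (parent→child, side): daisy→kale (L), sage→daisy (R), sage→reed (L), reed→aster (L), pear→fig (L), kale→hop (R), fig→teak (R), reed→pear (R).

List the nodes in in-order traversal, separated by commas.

In-order visits the left subtree, then the node, then the right subtree.
At sage: go left to reed.
  At reed: go left to aster.
    aster is a leaf — visit aster.
  Visit reed.
  At reed: go right to pear.
    At pear: go left to fig.
      At fig: no left child.
      Visit fig.
      At fig: go right to teak.
        teak is a leaf — visit teak.
    Visit pear.
    At pear: no right child.
Visit sage.
At sage: go right to daisy.
  At daisy: go left to kale.
    At kale: no left child.
    Visit kale.
    At kale: go right to hop.
      hop is a leaf — visit hop.
  Visit daisy.
  At daisy: no right child.

aster, reed, fig, teak, pear, sage, kale, hop, daisy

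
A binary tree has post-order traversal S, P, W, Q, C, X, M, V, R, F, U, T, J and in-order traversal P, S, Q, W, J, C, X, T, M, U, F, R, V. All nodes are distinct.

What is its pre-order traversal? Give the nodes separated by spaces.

J Q P S W T X C U M F R V

The last element of post-order is the root; it splits in-order into left and right subtrees.
Root J: left subtree has 4 nodes {P, S, Q, W}, right has 8 {C, X, T, M, U, F, R, V}.
  Root Q: left subtree has 2 nodes {P, S}, right has 1 {W}.
    Root P: left subtree has 0 nodes { }, right has 1 {S}.
  Root T: left subtree has 2 nodes {C, X}, right has 5 {M, U, F, R, V}.
    Root X: left subtree has 1 node {C}, right has 0 { }.
    Root U: left subtree has 1 node {M}, right has 3 {F, R, V}.
      Root F: left subtree has 0 nodes { }, right has 2 {R, V}.
        Root R: left subtree has 0 nodes { }, right has 1 {V}.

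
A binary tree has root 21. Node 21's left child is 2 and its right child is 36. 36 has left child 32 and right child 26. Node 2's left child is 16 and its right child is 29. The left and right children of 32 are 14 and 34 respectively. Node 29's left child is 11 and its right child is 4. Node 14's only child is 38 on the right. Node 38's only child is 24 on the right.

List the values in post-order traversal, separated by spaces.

16 11 4 29 2 24 38 14 34 32 26 36 21

Post-order visits the left subtree, then the right subtree, then the node.
At 21: go left to 2.
  At 2: go left to 16.
    16 is a leaf — visit 16.
  At 2: go right to 29.
    At 29: go left to 11.
      11 is a leaf — visit 11.
    At 29: go right to 4.
      4 is a leaf — visit 4.
    Visit 29.
  Visit 2.
At 21: go right to 36.
  At 36: go left to 32.
    At 32: go left to 14.
      At 14: no left child.
      At 14: go right to 38.
        At 38: no left child.
        At 38: go right to 24.
          24 is a leaf — visit 24.
        Visit 38.
      Visit 14.
    At 32: go right to 34.
      34 is a leaf — visit 34.
    Visit 32.
  At 36: go right to 26.
    26 is a leaf — visit 26.
  Visit 36.
Visit 21.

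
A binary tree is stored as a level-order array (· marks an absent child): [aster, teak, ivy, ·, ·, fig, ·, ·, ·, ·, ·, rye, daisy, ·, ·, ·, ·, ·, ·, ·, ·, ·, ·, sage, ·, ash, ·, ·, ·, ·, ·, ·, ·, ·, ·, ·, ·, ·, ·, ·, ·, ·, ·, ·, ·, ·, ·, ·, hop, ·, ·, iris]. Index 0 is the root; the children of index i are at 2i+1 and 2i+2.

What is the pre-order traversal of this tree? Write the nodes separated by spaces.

Pre-order visits the node, then its left subtree, then its right subtree.
Visit aster.
At aster: go left to teak.
  teak is a leaf — visit teak.
At aster: go right to ivy.
  Visit ivy.
  At ivy: go left to fig.
    Visit fig.
    At fig: go left to rye.
      Visit rye.
      At rye: go left to sage.
        Visit sage.
        At sage: no left child.
        At sage: go right to hop.
          hop is a leaf — visit hop.
      At rye: no right child.
    At fig: go right to daisy.
      Visit daisy.
      At daisy: go left to ash.
        Visit ash.
        At ash: go left to iris.
          iris is a leaf — visit iris.
        At ash: no right child.
      At daisy: no right child.
  At ivy: no right child.

aster teak ivy fig rye sage hop daisy ash iris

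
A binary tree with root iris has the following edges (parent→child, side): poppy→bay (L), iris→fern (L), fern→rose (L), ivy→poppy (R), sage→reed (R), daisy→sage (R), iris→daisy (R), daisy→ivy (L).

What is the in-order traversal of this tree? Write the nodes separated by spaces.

In-order visits the left subtree, then the node, then the right subtree.
At iris: go left to fern.
  At fern: go left to rose.
    rose is a leaf — visit rose.
  Visit fern.
  At fern: no right child.
Visit iris.
At iris: go right to daisy.
  At daisy: go left to ivy.
    At ivy: no left child.
    Visit ivy.
    At ivy: go right to poppy.
      At poppy: go left to bay.
        bay is a leaf — visit bay.
      Visit poppy.
      At poppy: no right child.
  Visit daisy.
  At daisy: go right to sage.
    At sage: no left child.
    Visit sage.
    At sage: go right to reed.
      reed is a leaf — visit reed.

rose fern iris ivy bay poppy daisy sage reed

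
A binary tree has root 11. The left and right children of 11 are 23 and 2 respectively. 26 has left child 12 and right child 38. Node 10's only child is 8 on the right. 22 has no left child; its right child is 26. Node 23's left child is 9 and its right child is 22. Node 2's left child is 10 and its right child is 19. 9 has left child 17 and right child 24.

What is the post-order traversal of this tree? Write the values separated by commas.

Post-order visits the left subtree, then the right subtree, then the node.
At 11: go left to 23.
  At 23: go left to 9.
    At 9: go left to 17.
      17 is a leaf — visit 17.
    At 9: go right to 24.
      24 is a leaf — visit 24.
    Visit 9.
  At 23: go right to 22.
    At 22: no left child.
    At 22: go right to 26.
      At 26: go left to 12.
        12 is a leaf — visit 12.
      At 26: go right to 38.
        38 is a leaf — visit 38.
      Visit 26.
    Visit 22.
  Visit 23.
At 11: go right to 2.
  At 2: go left to 10.
    At 10: no left child.
    At 10: go right to 8.
      8 is a leaf — visit 8.
    Visit 10.
  At 2: go right to 19.
    19 is a leaf — visit 19.
  Visit 2.
Visit 11.

17, 24, 9, 12, 38, 26, 22, 23, 8, 10, 19, 2, 11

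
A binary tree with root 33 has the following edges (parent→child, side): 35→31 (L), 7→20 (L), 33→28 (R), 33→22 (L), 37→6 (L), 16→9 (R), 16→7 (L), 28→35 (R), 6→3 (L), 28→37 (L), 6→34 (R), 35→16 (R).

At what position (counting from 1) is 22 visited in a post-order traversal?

Post-order visits the left subtree, then the right subtree, then the node.
At 33: go left to 22.
  22 is a leaf — visit 22.
At 33: go right to 28.
  At 28: go left to 37.
    At 37: go left to 6.
      At 6: go left to 3.
        3 is a leaf — visit 3.
      At 6: go right to 34.
        34 is a leaf — visit 34.
      Visit 6.
    At 37: no right child.
    Visit 37.
  At 28: go right to 35.
    At 35: go left to 31.
      31 is a leaf — visit 31.
    At 35: go right to 16.
      At 16: go left to 7.
        At 7: go left to 20.
          20 is a leaf — visit 20.
        At 7: no right child.
        Visit 7.
      At 16: go right to 9.
        9 is a leaf — visit 9.
      Visit 16.
    Visit 35.
  Visit 28.
Visit 33.
Full post-order sequence: 22, 3, 34, 6, 37, 31, 20, 7, 9, 16, 35, 28, 33.

1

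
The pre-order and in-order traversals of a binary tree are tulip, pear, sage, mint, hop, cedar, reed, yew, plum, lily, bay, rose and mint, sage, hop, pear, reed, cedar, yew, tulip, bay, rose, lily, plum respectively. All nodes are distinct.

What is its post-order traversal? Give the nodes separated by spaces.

mint hop sage reed yew cedar pear rose bay lily plum tulip

The first element of pre-order is the root; it splits in-order into left and right subtrees.
Root tulip: left subtree has 7 nodes {mint, sage, hop, pear, reed, cedar, yew}, right has 4 {bay, rose, lily, plum}.
  Root pear: left subtree has 3 nodes {mint, sage, hop}, right has 3 {reed, cedar, yew}.
    Root sage: left subtree has 1 node {mint}, right has 1 {hop}.
    Root cedar: left subtree has 1 node {reed}, right has 1 {yew}.
  Root plum: left subtree has 3 nodes {bay, rose, lily}, right has 0 { }.
    Root lily: left subtree has 2 nodes {bay, rose}, right has 0 { }.
      Root bay: left subtree has 0 nodes { }, right has 1 {rose}.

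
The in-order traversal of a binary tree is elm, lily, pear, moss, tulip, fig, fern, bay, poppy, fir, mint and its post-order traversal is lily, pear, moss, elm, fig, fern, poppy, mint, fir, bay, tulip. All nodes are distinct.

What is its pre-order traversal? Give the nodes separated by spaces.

tulip elm moss pear lily bay fern fig fir poppy mint

The last element of post-order is the root; it splits in-order into left and right subtrees.
Root tulip: left subtree has 4 nodes {elm, lily, pear, moss}, right has 6 {fig, fern, bay, poppy, fir, mint}.
  Root elm: left subtree has 0 nodes { }, right has 3 {lily, pear, moss}.
    Root moss: left subtree has 2 nodes {lily, pear}, right has 0 { }.
      Root pear: left subtree has 1 node {lily}, right has 0 { }.
  Root bay: left subtree has 2 nodes {fig, fern}, right has 3 {poppy, fir, mint}.
    Root fern: left subtree has 1 node {fig}, right has 0 { }.
    Root fir: left subtree has 1 node {poppy}, right has 1 {mint}.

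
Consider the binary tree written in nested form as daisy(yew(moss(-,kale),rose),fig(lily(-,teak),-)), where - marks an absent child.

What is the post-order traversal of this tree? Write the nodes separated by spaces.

kale moss rose yew teak lily fig daisy

Post-order visits the left subtree, then the right subtree, then the node.
At daisy: go left to yew.
  At yew: go left to moss.
    At moss: no left child.
    At moss: go right to kale.
      kale is a leaf — visit kale.
    Visit moss.
  At yew: go right to rose.
    rose is a leaf — visit rose.
  Visit yew.
At daisy: go right to fig.
  At fig: go left to lily.
    At lily: no left child.
    At lily: go right to teak.
      teak is a leaf — visit teak.
    Visit lily.
  At fig: no right child.
  Visit fig.
Visit daisy.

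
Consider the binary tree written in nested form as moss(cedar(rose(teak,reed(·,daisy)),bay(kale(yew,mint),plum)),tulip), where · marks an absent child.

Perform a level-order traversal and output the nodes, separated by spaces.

moss cedar tulip rose bay teak reed kale plum daisy yew mint

Level-order visits nodes level by level from the root, left to right within each level.
Level 0: moss
Level 1: cedar, tulip
Level 2: rose, bay
Level 3: teak, reed, kale, plum
Level 4: daisy, yew, mint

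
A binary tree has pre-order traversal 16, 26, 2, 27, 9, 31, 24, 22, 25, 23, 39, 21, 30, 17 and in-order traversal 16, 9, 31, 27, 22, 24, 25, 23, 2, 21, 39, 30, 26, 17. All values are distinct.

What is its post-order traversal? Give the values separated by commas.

31, 9, 22, 23, 25, 24, 27, 21, 30, 39, 2, 17, 26, 16

The first element of pre-order is the root; it splits in-order into left and right subtrees.
Root 16: left subtree has 0 nodes { }, right has 13 {9, 31, 27, 22, 24, 25, 23, 2, 21, 39, 30, 26, 17}.
  Root 26: left subtree has 11 nodes {9, 31, 27, 22, 24, 25, 23, 2, 21, 39, 30}, right has 1 {17}.
    Root 2: left subtree has 7 nodes {9, 31, 27, 22, 24, 25, 23}, right has 3 {21, 39, 30}.
      Root 27: left subtree has 2 nodes {9, 31}, right has 4 {22, 24, 25, 23}.
        Root 9: left subtree has 0 nodes { }, right has 1 {31}.
        Root 24: left subtree has 1 node {22}, right has 2 {25, 23}.
          Root 25: left subtree has 0 nodes { }, right has 1 {23}.
      Root 39: left subtree has 1 node {21}, right has 1 {30}.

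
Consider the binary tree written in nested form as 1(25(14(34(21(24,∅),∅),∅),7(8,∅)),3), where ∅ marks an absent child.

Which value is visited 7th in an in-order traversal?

7

In-order visits the left subtree, then the node, then the right subtree.
At 1: go left to 25.
  At 25: go left to 14.
    At 14: go left to 34.
      At 34: go left to 21.
        At 21: go left to 24.
          24 is a leaf — visit 24.
        Visit 21.
        At 21: no right child.
      Visit 34.
      At 34: no right child.
    Visit 14.
    At 14: no right child.
  Visit 25.
  At 25: go right to 7.
    At 7: go left to 8.
      8 is a leaf — visit 8.
    Visit 7.
    At 7: no right child.
Visit 1.
At 1: go right to 3.
  3 is a leaf — visit 3.
Full in-order sequence: 24, 21, 34, 14, 25, 8, 7, 1, 3.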